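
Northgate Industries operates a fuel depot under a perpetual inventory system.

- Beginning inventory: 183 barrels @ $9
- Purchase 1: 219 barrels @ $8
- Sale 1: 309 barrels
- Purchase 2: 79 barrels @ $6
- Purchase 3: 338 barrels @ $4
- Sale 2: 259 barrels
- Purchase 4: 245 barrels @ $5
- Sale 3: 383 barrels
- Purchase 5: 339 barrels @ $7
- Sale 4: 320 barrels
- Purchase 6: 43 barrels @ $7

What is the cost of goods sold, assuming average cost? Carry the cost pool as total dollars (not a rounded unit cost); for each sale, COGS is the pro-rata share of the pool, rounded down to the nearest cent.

COGS = $7,962.95

After Beginning: 183 on hand, pool $1,647.00 (≈ $9.0000 each)
After Purchase 1: 402 on hand, pool $3,399.00 (≈ $8.4552 each)
Sale 1, sell 309: 309/402 × $3,399.00 → $2,612.66
After Purchase 2: 172 on hand, pool $1,260.34 (≈ $7.3276 each)
After Purchase 3: 510 on hand, pool $2,612.34 (≈ $5.1222 each)
Sale 2, sell 259: 259/510 × $2,612.34 → $1,326.65
After Purchase 4: 496 on hand, pool $2,510.69 (≈ $5.0619 each)
Sale 3, sell 383: 383/496 × $2,510.69 → $1,938.69
After Purchase 5: 452 on hand, pool $2,945.00 (≈ $6.5155 each)
Sale 4, sell 320: 320/452 × $2,945.00 → $2,084.95
After Purchase 6: 175 on hand, pool $1,161.05 (≈ $6.6346 each)
Total COGS = $2,612.66 + $1,326.65 + $1,938.69 + $2,084.95 = $7,962.95
Ending inventory (cost pool remaining) = $1,161.05
Check: goods available $9,124.00 = COGS $7,962.95 + ending $1,161.05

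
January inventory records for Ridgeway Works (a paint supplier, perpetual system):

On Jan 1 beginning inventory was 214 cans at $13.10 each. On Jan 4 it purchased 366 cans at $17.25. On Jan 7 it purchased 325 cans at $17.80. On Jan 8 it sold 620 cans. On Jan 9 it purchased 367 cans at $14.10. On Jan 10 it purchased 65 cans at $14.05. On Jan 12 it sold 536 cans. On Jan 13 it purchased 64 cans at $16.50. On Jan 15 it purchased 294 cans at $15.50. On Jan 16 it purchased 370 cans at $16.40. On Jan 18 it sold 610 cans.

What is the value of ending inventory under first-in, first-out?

Ending inventory = $4,903.60

Jan 8, 620 sold [FIFO — oldest first]: 214 @ $13.10 + 366 @ $17.25 + 40 @ $17.80 = $9,828.90
Jan 12, 536 sold [FIFO — oldest first]: 285 @ $17.80 + 251 @ $14.10 = $8,612.10
Jan 18, 610 sold [FIFO — oldest first]: 116 @ $14.10 + 65 @ $14.05 + 64 @ $16.50 + 294 @ $15.50 + 71 @ $16.40 = $9,326.25
Total COGS = $9,828.90 + $8,612.10 + $9,326.25 = $27,767.25
Ending inventory: 299 @ $16.40 = $4,903.60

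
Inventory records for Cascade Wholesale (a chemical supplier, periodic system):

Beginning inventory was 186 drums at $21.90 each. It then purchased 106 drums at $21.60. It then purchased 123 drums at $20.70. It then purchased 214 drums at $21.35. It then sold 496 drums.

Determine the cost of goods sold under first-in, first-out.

COGS = $10,638.45

Sale 1 (496) [FIFO — oldest first]: 186 @ $21.90 + 106 @ $21.60 + 123 @ $20.70 + 81 @ $21.35 = $10,638.45
Ending inventory: 133 @ $21.35 = $2,839.55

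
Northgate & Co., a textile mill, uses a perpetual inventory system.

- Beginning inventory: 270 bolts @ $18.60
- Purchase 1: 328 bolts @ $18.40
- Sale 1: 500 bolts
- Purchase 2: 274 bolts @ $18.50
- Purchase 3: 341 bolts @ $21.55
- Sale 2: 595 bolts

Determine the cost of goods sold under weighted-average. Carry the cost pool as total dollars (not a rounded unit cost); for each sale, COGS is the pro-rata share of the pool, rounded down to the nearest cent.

COGS = $21,119.78

After Beginning: 270 on hand, pool $5,022.00 (≈ $18.6000 each)
After Purchase 1: 598 on hand, pool $11,057.20 (≈ $18.4903 each)
Sale 1, sell 500: 500/598 × $11,057.20 → $9,245.15
After Purchase 2: 372 on hand, pool $6,881.05 (≈ $18.4974 each)
After Purchase 3: 713 on hand, pool $14,229.60 (≈ $19.9574 each)
Sale 2, sell 595: 595/713 × $14,229.60 → $11,874.63
Total COGS = $9,245.15 + $11,874.63 = $21,119.78
Ending inventory (cost pool remaining) = $2,354.97
Check: goods available $23,474.75 = COGS $21,119.78 + ending $2,354.97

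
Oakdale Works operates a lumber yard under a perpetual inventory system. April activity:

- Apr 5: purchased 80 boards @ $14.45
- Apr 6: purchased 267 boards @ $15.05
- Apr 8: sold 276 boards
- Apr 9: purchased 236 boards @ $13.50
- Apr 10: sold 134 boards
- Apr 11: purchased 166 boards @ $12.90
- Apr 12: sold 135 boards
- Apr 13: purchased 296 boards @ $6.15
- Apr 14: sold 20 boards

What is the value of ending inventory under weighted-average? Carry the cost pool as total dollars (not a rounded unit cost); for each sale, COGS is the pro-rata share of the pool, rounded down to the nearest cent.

Ending inventory = $4,366.53

After Apr 5: 80 on hand, pool $1,156.00 (≈ $14.4500 each)
After Apr 6: 347 on hand, pool $5,174.35 (≈ $14.9117 each)
Apr 8, sell 276: 276/347 × $5,174.35 → $4,115.62
After Apr 9: 307 on hand, pool $4,244.73 (≈ $13.8265 each)
Apr 10, sell 134: 134/307 × $4,244.73 → $1,852.74
After Apr 11: 339 on hand, pool $4,533.39 (≈ $13.3728 each)
Apr 12, sell 135: 135/339 × $4,533.39 → $1,805.33
After Apr 13: 500 on hand, pool $4,548.46 (≈ $9.0969 each)
Apr 14, sell 20: 20/500 × $4,548.46 → $181.93
Total COGS = $4,115.62 + $1,852.74 + $1,805.33 + $181.93 = $7,955.62
Ending inventory (cost pool remaining) = $4,366.53
Check: goods available $12,322.15 = COGS $7,955.62 + ending $4,366.53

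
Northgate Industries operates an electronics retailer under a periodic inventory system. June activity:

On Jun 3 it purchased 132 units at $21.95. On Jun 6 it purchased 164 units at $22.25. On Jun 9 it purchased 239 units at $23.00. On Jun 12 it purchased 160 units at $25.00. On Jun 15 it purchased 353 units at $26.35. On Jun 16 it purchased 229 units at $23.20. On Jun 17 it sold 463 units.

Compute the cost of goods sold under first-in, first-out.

Jun 17, 463 sold [FIFO — oldest first]: 132 @ $21.95 + 164 @ $22.25 + 167 @ $23.00 = $10,387.40
Ending inventory: 72 @ $23.00 + 160 @ $25.00 + 353 @ $26.35 + 229 @ $23.20 = $20,270.35
Check: goods available $30,657.75 = COGS $10,387.40 + ending $20,270.35

COGS = $10,387.40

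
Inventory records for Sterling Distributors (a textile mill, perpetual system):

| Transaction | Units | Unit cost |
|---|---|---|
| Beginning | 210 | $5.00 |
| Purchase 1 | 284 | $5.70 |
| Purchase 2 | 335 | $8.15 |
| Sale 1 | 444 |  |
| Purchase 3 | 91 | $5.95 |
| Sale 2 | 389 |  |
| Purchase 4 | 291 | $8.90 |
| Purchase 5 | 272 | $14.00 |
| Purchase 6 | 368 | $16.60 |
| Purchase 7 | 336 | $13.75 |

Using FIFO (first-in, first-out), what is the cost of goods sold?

Sale 1 (444) [FIFO — oldest first]: 210 @ $5.00 + 234 @ $5.70 = $2,383.80
Sale 2 (389) [FIFO — oldest first]: 50 @ $5.70 + 335 @ $8.15 + 4 @ $5.95 = $3,039.05
Total COGS = $2,383.80 + $3,039.05 = $5,422.85
Ending inventory: 87 @ $5.95 + 291 @ $8.90 + 272 @ $14.00 + 368 @ $16.60 + 336 @ $13.75 = $17,644.35

COGS = $5,422.85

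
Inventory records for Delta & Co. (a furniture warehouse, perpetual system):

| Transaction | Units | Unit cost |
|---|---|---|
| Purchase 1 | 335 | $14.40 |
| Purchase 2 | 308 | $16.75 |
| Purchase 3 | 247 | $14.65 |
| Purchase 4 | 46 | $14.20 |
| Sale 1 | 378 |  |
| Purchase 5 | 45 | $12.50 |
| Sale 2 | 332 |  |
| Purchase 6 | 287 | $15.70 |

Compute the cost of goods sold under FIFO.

Sale 1 (378) [FIFO — oldest first]: 335 @ $14.40 + 43 @ $16.75 = $5,544.25
Sale 2 (332) [FIFO — oldest first]: 265 @ $16.75 + 67 @ $14.65 = $5,420.30
Total COGS = $5,544.25 + $5,420.30 = $10,964.55
Ending inventory: 180 @ $14.65 + 46 @ $14.20 + 45 @ $12.50 + 287 @ $15.70 = $8,358.60

COGS = $10,964.55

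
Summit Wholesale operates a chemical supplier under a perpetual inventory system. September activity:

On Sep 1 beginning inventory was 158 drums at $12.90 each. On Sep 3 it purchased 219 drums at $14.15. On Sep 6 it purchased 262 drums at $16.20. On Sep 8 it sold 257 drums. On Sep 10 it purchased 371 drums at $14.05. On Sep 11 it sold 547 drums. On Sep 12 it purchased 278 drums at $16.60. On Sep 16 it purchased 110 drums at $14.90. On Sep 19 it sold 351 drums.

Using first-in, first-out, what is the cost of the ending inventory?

Sep 8, 257 sold [FIFO — oldest first]: 158 @ $12.90 + 99 @ $14.15 = $3,439.05
Sep 11, 547 sold [FIFO — oldest first]: 120 @ $14.15 + 262 @ $16.20 + 165 @ $14.05 = $8,260.65
Sep 19, 351 sold [FIFO — oldest first]: 206 @ $14.05 + 145 @ $16.60 = $5,301.30
Total COGS = $3,439.05 + $8,260.65 + $5,301.30 = $17,001.00
Ending inventory: 133 @ $16.60 + 110 @ $14.90 = $3,846.80

Ending inventory = $3,846.80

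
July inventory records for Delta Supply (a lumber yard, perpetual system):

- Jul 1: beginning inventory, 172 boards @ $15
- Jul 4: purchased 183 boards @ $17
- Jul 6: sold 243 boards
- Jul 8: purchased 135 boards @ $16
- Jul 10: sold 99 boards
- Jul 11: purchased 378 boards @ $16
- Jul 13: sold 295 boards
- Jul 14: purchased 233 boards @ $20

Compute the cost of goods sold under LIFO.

Jul 6, 243 sold [LIFO — newest first]: 183 @ $17 + 60 @ $15 = $4,011
Jul 10, 99 sold [LIFO — newest first]: 99 @ $16 = $1,584
Jul 13, 295 sold [LIFO — newest first]: 295 @ $16 = $4,720
Total COGS = $4,011 + $1,584 + $4,720 = $10,315
Ending inventory: 112 @ $15 + 36 @ $16 + 83 @ $16 + 233 @ $20 = $8,244

COGS = $10,315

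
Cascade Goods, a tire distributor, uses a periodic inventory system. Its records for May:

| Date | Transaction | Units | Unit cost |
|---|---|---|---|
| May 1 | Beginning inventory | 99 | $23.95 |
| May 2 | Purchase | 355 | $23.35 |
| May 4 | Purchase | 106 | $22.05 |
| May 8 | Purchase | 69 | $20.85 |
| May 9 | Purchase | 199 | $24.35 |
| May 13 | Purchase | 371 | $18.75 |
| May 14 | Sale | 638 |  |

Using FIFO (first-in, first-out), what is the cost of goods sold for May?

COGS = $14,655.40

May 14, 638 sold [FIFO — oldest first]: 99 @ $23.95 + 355 @ $23.35 + 106 @ $22.05 + 69 @ $20.85 + 9 @ $24.35 = $14,655.40
Ending inventory: 190 @ $24.35 + 371 @ $18.75 = $11,582.75
Check: goods available $26,238.15 = COGS $14,655.40 + ending $11,582.75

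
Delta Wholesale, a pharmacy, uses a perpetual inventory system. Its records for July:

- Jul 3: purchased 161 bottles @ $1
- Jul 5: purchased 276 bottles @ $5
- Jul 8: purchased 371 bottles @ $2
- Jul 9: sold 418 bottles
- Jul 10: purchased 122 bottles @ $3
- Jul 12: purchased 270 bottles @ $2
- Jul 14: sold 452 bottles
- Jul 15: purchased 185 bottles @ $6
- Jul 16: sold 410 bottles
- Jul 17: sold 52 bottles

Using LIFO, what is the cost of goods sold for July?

Jul 9, 418 sold [LIFO — newest first]: 371 @ $2 + 47 @ $5 = $977
Jul 14, 452 sold [LIFO — newest first]: 270 @ $2 + 122 @ $3 + 60 @ $5 = $1,206
Jul 16, 410 sold [LIFO — newest first]: 185 @ $6 + 169 @ $5 + 56 @ $1 = $2,011
Jul 17, 52 sold [LIFO — newest first]: 52 @ $1 = $52
Total COGS = $977 + $1,206 + $2,011 + $52 = $4,246
Ending inventory: 53 @ $1 = $53

COGS = $4,246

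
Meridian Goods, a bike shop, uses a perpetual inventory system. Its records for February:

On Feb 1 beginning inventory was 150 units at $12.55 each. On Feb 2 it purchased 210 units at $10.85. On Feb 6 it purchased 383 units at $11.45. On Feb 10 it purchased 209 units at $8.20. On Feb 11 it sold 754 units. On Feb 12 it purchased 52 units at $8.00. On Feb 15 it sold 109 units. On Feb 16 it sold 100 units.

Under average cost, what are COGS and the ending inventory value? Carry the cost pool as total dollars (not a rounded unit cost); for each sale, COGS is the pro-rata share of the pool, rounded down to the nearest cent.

After Feb 1: 150 on hand, pool $1,882.50 (≈ $12.5500 each)
After Feb 2: 360 on hand, pool $4,161.00 (≈ $11.5583 each)
After Feb 6: 743 on hand, pool $8,546.35 (≈ $11.5025 each)
After Feb 10: 952 on hand, pool $10,260.15 (≈ $10.7775 each)
Feb 11, sell 754: 754/952 × $10,260.15 → $8,126.21
After Feb 12: 250 on hand, pool $2,549.94 (≈ $10.1998 each)
Feb 15, sell 109: 109/250 × $2,549.94 → $1,111.77
Feb 16, sell 100: 100/141 × $1,438.17 → $1,019.97
Total COGS = $8,126.21 + $1,111.77 + $1,019.97 = $10,257.95
Ending inventory (cost pool remaining) = $418.20

COGS = $10,257.95; ending inventory = $418.20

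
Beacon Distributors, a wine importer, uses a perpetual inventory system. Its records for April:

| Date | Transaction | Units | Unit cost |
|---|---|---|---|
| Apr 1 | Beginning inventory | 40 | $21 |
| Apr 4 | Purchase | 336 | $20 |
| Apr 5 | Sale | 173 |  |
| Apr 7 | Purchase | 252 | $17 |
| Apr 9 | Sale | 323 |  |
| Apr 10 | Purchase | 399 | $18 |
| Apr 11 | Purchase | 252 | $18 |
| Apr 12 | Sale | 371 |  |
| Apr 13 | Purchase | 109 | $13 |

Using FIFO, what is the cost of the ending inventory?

Apr 5, 173 sold [FIFO — oldest first]: 40 @ $21 + 133 @ $20 = $3,500
Apr 9, 323 sold [FIFO — oldest first]: 203 @ $20 + 120 @ $17 = $6,100
Apr 12, 371 sold [FIFO — oldest first]: 132 @ $17 + 239 @ $18 = $6,546
Total COGS = $3,500 + $6,100 + $6,546 = $16,146
Ending inventory: 160 @ $18 + 252 @ $18 + 109 @ $13 = $8,833

Ending inventory = $8,833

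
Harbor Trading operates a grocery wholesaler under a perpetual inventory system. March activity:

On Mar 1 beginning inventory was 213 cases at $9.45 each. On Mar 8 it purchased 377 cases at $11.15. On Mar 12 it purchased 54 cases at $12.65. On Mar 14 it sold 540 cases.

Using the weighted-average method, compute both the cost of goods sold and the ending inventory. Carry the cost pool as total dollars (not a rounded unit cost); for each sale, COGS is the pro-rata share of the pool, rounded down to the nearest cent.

After Mar 1: 213 on hand, pool $2,012.85 (≈ $9.4500 each)
After Mar 8: 590 on hand, pool $6,216.40 (≈ $10.5363 each)
After Mar 12: 644 on hand, pool $6,899.50 (≈ $10.7135 each)
Mar 14, sell 540: 540/644 × $6,899.50 → $5,785.29
Ending inventory (cost pool remaining) = $1,114.21
Check: goods available $6,899.50 = COGS $5,785.29 + ending $1,114.21

COGS = $5,785.29; ending inventory = $1,114.21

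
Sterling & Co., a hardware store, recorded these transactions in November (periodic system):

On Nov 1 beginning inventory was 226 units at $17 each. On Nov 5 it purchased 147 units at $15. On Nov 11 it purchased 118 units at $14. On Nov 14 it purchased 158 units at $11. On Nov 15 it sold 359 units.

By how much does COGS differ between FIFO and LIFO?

$1,202

FIFO COGS: 226 @ $17 + 133 @ $15 = $5,837
LIFO COGS: 158 @ $11 + 118 @ $14 + 83 @ $15 = $4,635
Difference = |$5,837 − $4,635| = $1,202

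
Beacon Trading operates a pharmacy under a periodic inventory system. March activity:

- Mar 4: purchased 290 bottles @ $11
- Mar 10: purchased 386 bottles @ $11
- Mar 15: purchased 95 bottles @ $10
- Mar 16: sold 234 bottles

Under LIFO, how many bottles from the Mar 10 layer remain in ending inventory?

247

Mar 16, 234 sold [LIFO — newest first]: 95 @ $10 + 139 @ $11 = $2,479
Ending inventory: 290 @ $11 + 247 @ $11 = $5,907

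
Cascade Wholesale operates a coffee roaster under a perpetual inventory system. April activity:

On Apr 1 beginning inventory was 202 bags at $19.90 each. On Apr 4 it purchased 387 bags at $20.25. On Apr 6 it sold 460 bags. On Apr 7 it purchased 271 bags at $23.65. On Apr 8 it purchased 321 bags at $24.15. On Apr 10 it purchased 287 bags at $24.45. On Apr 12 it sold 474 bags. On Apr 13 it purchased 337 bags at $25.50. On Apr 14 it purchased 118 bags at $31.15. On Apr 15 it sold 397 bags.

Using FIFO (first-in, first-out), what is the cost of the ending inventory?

Ending inventory = $15,618.85

Apr 6, 460 sold [FIFO — oldest first]: 202 @ $19.90 + 258 @ $20.25 = $9,244.30
Apr 12, 474 sold [FIFO — oldest first]: 129 @ $20.25 + 271 @ $23.65 + 74 @ $24.15 = $10,808.50
Apr 15, 397 sold [FIFO — oldest first]: 247 @ $24.15 + 150 @ $24.45 = $9,632.55
Total COGS = $9,244.30 + $10,808.50 + $9,632.55 = $29,685.35
Ending inventory: 137 @ $24.45 + 337 @ $25.50 + 118 @ $31.15 = $15,618.85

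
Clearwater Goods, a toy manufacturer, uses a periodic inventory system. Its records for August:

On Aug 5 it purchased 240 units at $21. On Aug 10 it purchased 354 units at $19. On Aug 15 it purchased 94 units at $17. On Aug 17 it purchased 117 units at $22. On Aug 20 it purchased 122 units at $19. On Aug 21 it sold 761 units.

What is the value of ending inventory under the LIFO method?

Aug 21, 761 sold [LIFO — newest first]: 122 @ $19 + 117 @ $22 + 94 @ $17 + 354 @ $19 + 74 @ $21 = $14,770
Ending inventory: 166 @ $21 = $3,486
Check: goods available $18,256 = COGS $14,770 + ending $3,486

Ending inventory = $3,486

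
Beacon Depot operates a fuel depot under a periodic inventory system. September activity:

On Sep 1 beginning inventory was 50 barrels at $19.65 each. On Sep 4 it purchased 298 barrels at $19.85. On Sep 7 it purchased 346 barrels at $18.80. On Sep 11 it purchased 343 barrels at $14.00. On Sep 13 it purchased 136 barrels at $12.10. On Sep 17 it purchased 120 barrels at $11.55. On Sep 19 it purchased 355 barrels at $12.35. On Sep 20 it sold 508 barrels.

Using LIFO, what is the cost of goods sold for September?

Sep 20, 508 sold [LIFO — newest first]: 355 @ $12.35 + 120 @ $11.55 + 33 @ $12.10 = $6,169.55
Ending inventory: 50 @ $19.65 + 298 @ $19.85 + 346 @ $18.80 + 343 @ $14.00 + 103 @ $12.10 = $19,450.90

COGS = $6,169.55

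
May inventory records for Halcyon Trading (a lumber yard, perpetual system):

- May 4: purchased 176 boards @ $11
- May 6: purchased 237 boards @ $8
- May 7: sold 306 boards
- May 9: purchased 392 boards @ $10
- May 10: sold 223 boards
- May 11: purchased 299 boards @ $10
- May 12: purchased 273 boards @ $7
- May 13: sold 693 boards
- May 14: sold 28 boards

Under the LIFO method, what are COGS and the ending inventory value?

COGS = $11,276; ending inventory = $1,377

May 7, 306 sold [LIFO — newest first]: 237 @ $8 + 69 @ $11 = $2,655
May 10, 223 sold [LIFO — newest first]: 223 @ $10 = $2,230
May 13, 693 sold [LIFO — newest first]: 273 @ $7 + 299 @ $10 + 121 @ $10 = $6,111
May 14, 28 sold [LIFO — newest first]: 28 @ $10 = $280
Total COGS = $2,655 + $2,230 + $6,111 + $280 = $11,276
Ending inventory: 107 @ $11 + 20 @ $10 = $1,377
Check: goods available $12,653 = COGS $11,276 + ending $1,377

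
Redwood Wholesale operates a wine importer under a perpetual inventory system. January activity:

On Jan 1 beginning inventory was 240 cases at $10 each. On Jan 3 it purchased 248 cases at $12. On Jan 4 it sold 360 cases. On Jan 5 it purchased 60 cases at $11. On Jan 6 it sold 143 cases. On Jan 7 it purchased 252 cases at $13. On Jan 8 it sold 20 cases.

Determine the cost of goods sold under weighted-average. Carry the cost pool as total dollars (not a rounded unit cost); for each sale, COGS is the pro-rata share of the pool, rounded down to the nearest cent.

After Jan 1: 240 on hand, pool $2,400.00 (≈ $10.0000 each)
After Jan 3: 488 on hand, pool $5,376.00 (≈ $11.0164 each)
Jan 4, sell 360: 360/488 × $5,376.00 → $3,965.90
After Jan 5: 188 on hand, pool $2,070.10 (≈ $11.0112 each)
Jan 6, sell 143: 143/188 × $2,070.10 → $1,574.59
After Jan 7: 297 on hand, pool $3,771.51 (≈ $12.6987 each)
Jan 8, sell 20: 20/297 × $3,771.51 → $253.97
Total COGS = $3,965.90 + $1,574.59 + $253.97 = $5,794.46
Ending inventory (cost pool remaining) = $3,517.54

COGS = $5,794.46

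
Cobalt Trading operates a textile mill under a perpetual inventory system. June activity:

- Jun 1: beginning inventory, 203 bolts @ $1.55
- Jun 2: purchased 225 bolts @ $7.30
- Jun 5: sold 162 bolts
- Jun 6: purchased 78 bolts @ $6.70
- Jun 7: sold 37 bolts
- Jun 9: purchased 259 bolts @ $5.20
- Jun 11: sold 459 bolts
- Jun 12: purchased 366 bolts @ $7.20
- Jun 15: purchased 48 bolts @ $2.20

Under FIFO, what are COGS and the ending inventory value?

COGS = $3,270.15; ending inventory = $3,297.20

Jun 5, 162 sold [FIFO — oldest first]: 162 @ $1.55 = $251.10
Jun 7, 37 sold [FIFO — oldest first]: 37 @ $1.55 = $57.35
Jun 11, 459 sold [FIFO — oldest first]: 4 @ $1.55 + 225 @ $7.30 + 78 @ $6.70 + 152 @ $5.20 = $2,961.70
Total COGS = $251.10 + $57.35 + $2,961.70 = $3,270.15
Ending inventory: 107 @ $5.20 + 366 @ $7.20 + 48 @ $2.20 = $3,297.20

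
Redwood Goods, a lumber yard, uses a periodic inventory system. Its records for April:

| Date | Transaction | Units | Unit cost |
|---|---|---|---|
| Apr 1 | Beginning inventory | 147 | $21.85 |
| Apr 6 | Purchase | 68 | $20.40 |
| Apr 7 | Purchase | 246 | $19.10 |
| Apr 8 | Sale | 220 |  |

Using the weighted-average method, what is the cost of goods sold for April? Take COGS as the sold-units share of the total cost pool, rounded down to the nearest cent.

Apr 8, sell 220: 220/461 × $9,297.75 → $4,437.10
Ending inventory (cost pool remaining) = $4,860.65
Check: goods available $9,297.75 = COGS $4,437.10 + ending $4,860.65

COGS = $4,437.10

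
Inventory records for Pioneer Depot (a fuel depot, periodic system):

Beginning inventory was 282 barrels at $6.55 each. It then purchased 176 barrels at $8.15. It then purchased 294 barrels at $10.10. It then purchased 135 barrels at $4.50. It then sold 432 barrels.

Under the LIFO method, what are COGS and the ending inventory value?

COGS = $3,601.35; ending inventory = $3,257.05

Sale 1 (432) [LIFO — newest first]: 135 @ $4.50 + 294 @ $10.10 + 3 @ $8.15 = $3,601.35
Ending inventory: 282 @ $6.55 + 173 @ $8.15 = $3,257.05
Check: goods available $6,858.40 = COGS $3,601.35 + ending $3,257.05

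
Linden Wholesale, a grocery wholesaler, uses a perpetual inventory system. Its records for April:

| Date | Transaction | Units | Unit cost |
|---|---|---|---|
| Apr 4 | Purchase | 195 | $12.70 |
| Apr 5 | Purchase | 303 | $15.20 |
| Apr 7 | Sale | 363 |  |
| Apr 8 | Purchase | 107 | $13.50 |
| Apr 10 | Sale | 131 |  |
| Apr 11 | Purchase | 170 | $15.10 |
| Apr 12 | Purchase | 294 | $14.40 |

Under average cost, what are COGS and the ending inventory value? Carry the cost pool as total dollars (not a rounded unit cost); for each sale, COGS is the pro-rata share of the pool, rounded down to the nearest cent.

COGS = $6,983.44; ending inventory = $8,343.76

After Apr 4: 195 on hand, pool $2,476.50 (≈ $12.7000 each)
After Apr 5: 498 on hand, pool $7,082.10 (≈ $14.2211 each)
Apr 7, sell 363: 363/498 × $7,082.10 → $5,162.25
After Apr 8: 242 on hand, pool $3,364.35 (≈ $13.9023 each)
Apr 10, sell 131: 131/242 × $3,364.35 → $1,821.19
After Apr 11: 281 on hand, pool $4,110.16 (≈ $14.6269 each)
After Apr 12: 575 on hand, pool $8,343.76 (≈ $14.5109 each)
Total COGS = $5,162.25 + $1,821.19 = $6,983.44
Ending inventory (cost pool remaining) = $8,343.76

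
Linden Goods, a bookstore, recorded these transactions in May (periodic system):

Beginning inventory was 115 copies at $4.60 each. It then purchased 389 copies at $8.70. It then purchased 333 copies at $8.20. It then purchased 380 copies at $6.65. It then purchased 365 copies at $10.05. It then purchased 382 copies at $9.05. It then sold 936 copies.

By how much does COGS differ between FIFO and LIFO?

$1,079.95

FIFO COGS: 115 @ $4.60 + 389 @ $8.70 + 333 @ $8.20 + 99 @ $6.65 = $7,302.25
LIFO COGS: 382 @ $9.05 + 365 @ $10.05 + 189 @ $6.65 = $8,382.20
Difference = |$7,302.25 − $8,382.20| = $1,079.95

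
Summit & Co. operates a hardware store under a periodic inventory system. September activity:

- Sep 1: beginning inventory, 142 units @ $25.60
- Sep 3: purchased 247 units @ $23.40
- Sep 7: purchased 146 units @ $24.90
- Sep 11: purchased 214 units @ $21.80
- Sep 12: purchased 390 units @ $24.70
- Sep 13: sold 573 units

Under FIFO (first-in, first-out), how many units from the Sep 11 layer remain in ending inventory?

Sep 13, 573 sold [FIFO — oldest first]: 142 @ $25.60 + 247 @ $23.40 + 146 @ $24.90 + 38 @ $21.80 = $13,878.80
Ending inventory: 176 @ $21.80 + 390 @ $24.70 = $13,469.80
Check: goods available $27,348.60 = COGS $13,878.80 + ending $13,469.80

176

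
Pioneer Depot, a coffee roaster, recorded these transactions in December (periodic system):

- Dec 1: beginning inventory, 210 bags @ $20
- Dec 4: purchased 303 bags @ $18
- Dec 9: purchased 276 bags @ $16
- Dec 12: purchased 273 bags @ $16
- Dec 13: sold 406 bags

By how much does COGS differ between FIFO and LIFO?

$1,232

FIFO COGS: 210 @ $20 + 196 @ $18 = $7,728
LIFO COGS: 273 @ $16 + 133 @ $16 = $6,496
Difference = |$7,728 − $6,496| = $1,232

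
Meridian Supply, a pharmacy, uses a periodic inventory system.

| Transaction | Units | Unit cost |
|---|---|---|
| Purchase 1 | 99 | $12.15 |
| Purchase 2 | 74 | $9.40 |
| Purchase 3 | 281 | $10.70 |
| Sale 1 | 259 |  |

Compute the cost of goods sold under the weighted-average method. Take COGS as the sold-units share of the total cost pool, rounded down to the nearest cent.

Sale 1, sell 259: 259/454 × $4,905.15 → $2,798.31
Ending inventory (cost pool remaining) = $2,106.84

COGS = $2,798.31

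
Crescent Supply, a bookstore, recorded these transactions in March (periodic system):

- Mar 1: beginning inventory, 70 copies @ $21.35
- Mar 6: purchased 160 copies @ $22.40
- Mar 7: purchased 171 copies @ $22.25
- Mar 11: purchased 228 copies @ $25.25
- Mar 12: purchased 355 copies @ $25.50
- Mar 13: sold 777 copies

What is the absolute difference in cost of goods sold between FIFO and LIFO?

$715.20

FIFO COGS: 70 @ $21.35 + 160 @ $22.40 + 171 @ $22.25 + 228 @ $25.25 + 148 @ $25.50 = $18,414.25
LIFO COGS: 355 @ $25.50 + 228 @ $25.25 + 171 @ $22.25 + 23 @ $22.40 = $19,129.45
Difference = |$18,414.25 − $19,129.45| = $715.20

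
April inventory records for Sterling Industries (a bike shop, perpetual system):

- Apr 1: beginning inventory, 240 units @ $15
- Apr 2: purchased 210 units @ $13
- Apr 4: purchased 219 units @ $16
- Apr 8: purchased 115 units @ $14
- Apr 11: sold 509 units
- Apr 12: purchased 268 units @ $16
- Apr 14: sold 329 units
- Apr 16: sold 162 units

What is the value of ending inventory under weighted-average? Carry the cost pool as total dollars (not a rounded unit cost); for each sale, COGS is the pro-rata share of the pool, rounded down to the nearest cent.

After Apr 1: 240 on hand, pool $3,600.00 (≈ $15.0000 each)
After Apr 2: 450 on hand, pool $6,330.00 (≈ $14.0667 each)
After Apr 4: 669 on hand, pool $9,834.00 (≈ $14.6996 each)
After Apr 8: 784 on hand, pool $11,444.00 (≈ $14.5969 each)
Apr 11, sell 509: 509/784 × $11,444.00 → $7,429.84
After Apr 12: 543 on hand, pool $8,302.16 (≈ $15.2894 each)
Apr 14, sell 329: 329/543 × $8,302.16 → $5,030.22
Apr 16, sell 162: 162/214 × $3,271.94 → $2,476.88
Total COGS = $7,429.84 + $5,030.22 + $2,476.88 = $14,936.94
Ending inventory (cost pool remaining) = $795.06
Check: goods available $15,732.00 = COGS $14,936.94 + ending $795.06

Ending inventory = $795.06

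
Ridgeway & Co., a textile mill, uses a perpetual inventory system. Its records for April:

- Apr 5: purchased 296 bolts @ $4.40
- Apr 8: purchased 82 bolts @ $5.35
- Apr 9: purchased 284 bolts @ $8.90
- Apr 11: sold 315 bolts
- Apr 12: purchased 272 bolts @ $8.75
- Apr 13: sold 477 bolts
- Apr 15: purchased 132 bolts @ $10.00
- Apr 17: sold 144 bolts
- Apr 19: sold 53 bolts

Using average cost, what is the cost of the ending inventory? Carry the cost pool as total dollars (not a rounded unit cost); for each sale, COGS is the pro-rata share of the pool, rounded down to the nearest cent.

After Apr 5: 296 on hand, pool $1,302.40 (≈ $4.4000 each)
After Apr 8: 378 on hand, pool $1,741.10 (≈ $4.6061 each)
After Apr 9: 662 on hand, pool $4,268.70 (≈ $6.4482 each)
Apr 11, sell 315: 315/662 × $4,268.70 → $2,031.17
After Apr 12: 619 on hand, pool $4,617.53 (≈ $7.4597 each)
Apr 13, sell 477: 477/619 × $4,617.53 → $3,558.25
After Apr 15: 274 on hand, pool $2,379.28 (≈ $8.6835 each)
Apr 17, sell 144: 144/274 × $2,379.28 → $1,250.42
Apr 19, sell 53: 53/130 × $1,128.86 → $460.22
Total COGS = $2,031.17 + $3,558.25 + $1,250.42 + $460.22 = $7,300.06
Ending inventory (cost pool remaining) = $668.64

Ending inventory = $668.64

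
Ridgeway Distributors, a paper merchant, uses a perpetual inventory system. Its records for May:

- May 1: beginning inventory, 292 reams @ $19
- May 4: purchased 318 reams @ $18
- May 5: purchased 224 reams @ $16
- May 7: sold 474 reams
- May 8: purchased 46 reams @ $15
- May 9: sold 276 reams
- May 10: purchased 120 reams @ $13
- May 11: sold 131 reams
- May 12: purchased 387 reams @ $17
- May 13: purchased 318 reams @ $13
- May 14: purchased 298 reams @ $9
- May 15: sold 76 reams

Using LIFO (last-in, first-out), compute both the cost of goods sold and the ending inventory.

May 7, 474 sold [LIFO — newest first]: 224 @ $16 + 250 @ $18 = $8,084
May 9, 276 sold [LIFO — newest first]: 46 @ $15 + 68 @ $18 + 162 @ $19 = $4,992
May 11, 131 sold [LIFO — newest first]: 120 @ $13 + 11 @ $19 = $1,769
May 15, 76 sold [LIFO — newest first]: 76 @ $9 = $684
Total COGS = $8,084 + $4,992 + $1,769 + $684 = $15,529
Ending inventory: 119 @ $19 + 387 @ $17 + 318 @ $13 + 222 @ $9 = $14,972

COGS = $15,529; ending inventory = $14,972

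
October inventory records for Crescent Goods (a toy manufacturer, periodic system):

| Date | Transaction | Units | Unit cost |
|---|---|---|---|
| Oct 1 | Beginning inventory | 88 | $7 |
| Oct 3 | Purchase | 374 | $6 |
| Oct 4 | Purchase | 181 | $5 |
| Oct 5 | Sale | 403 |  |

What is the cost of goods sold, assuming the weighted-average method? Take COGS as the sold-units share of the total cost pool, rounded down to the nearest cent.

Oct 5, sell 403: 403/643 × $3,765.00 → $2,359.71
Ending inventory (cost pool remaining) = $1,405.29

COGS = $2,359.71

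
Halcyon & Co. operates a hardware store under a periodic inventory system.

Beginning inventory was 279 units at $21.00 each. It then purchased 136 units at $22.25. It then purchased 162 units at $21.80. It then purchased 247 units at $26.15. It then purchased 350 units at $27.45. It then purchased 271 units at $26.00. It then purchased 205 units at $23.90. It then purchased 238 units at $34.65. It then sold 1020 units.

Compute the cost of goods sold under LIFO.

Sale 1 (1020) [LIFO — newest first]: 238 @ $34.65 + 205 @ $23.90 + 271 @ $26.00 + 306 @ $27.45 = $28,591.90
Ending inventory: 279 @ $21.00 + 136 @ $22.25 + 162 @ $21.80 + 247 @ $26.15 + 44 @ $27.45 = $20,083.45

COGS = $28,591.90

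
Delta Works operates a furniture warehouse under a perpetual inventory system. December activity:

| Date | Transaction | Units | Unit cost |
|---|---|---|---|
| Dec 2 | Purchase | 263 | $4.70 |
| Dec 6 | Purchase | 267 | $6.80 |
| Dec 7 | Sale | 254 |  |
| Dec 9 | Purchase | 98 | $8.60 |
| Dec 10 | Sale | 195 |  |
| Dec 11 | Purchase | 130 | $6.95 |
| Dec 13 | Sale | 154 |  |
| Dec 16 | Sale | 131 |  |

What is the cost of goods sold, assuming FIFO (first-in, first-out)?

Dec 7, 254 sold [FIFO — oldest first]: 254 @ $4.70 = $1,193.80
Dec 10, 195 sold [FIFO — oldest first]: 9 @ $4.70 + 186 @ $6.80 = $1,307.10
Dec 13, 154 sold [FIFO — oldest first]: 81 @ $6.80 + 73 @ $8.60 = $1,178.60
Dec 16, 131 sold [FIFO — oldest first]: 25 @ $8.60 + 106 @ $6.95 = $951.70
Total COGS = $1,193.80 + $1,307.10 + $1,178.60 + $951.70 = $4,631.20
Ending inventory: 24 @ $6.95 = $166.80
Check: goods available $4,798.00 = COGS $4,631.20 + ending $166.80

COGS = $4,631.20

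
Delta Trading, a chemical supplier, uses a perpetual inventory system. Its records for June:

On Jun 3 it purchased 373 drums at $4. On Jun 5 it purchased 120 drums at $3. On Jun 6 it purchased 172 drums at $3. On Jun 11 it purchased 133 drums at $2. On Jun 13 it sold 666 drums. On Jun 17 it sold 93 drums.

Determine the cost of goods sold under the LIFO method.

Jun 13, 666 sold [LIFO — newest first]: 133 @ $2 + 172 @ $3 + 120 @ $3 + 241 @ $4 = $2,106
Jun 17, 93 sold [LIFO — newest first]: 93 @ $4 = $372
Total COGS = $2,106 + $372 = $2,478
Ending inventory: 39 @ $4 = $156

COGS = $2,478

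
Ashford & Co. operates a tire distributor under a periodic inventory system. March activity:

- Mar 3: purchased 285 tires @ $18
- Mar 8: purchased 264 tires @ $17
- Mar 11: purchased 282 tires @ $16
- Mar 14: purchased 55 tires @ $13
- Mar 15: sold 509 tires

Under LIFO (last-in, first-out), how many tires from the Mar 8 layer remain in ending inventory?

Mar 15, 509 sold [LIFO — newest first]: 55 @ $13 + 282 @ $16 + 172 @ $17 = $8,151
Ending inventory: 285 @ $18 + 92 @ $17 = $6,694
Check: goods available $14,845 = COGS $8,151 + ending $6,694

92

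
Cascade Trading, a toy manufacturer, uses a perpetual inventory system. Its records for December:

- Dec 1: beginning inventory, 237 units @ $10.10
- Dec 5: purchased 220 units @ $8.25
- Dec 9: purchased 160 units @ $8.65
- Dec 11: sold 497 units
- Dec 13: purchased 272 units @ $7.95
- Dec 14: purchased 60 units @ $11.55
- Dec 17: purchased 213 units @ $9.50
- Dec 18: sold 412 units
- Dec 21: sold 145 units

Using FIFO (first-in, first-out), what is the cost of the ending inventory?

Ending inventory = $1,026.00

Dec 11, 497 sold [FIFO — oldest first]: 237 @ $10.10 + 220 @ $8.25 + 40 @ $8.65 = $4,554.70
Dec 18, 412 sold [FIFO — oldest first]: 120 @ $8.65 + 272 @ $7.95 + 20 @ $11.55 = $3,431.40
Dec 21, 145 sold [FIFO — oldest first]: 40 @ $11.55 + 105 @ $9.50 = $1,459.50
Total COGS = $4,554.70 + $3,431.40 + $1,459.50 = $9,445.60
Ending inventory: 108 @ $9.50 = $1,026.00
Check: goods available $10,471.60 = COGS $9,445.60 + ending $1,026.00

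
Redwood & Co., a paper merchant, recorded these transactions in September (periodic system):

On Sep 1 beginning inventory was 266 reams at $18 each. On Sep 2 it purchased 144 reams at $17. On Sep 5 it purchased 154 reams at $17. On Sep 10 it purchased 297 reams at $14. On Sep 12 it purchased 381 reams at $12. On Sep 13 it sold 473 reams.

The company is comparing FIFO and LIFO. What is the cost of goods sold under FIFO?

FIFO COGS: 266 @ $18 + 144 @ $17 + 63 @ $17 = $8,307
LIFO COGS: 381 @ $12 + 92 @ $14 = $5,860

COGS = $8,307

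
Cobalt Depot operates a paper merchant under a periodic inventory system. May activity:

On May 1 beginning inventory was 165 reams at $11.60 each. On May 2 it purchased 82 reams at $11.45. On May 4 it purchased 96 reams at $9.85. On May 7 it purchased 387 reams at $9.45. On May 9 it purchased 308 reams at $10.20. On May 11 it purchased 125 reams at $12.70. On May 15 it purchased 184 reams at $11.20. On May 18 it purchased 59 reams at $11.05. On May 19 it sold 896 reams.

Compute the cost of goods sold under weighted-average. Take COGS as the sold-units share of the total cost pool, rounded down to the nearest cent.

COGS = $9,493.71

May 19, sell 896: 896/1406 × $14,897.50 → $9,493.71
Ending inventory (cost pool remaining) = $5,403.79
Check: goods available $14,897.50 = COGS $9,493.71 + ending $5,403.79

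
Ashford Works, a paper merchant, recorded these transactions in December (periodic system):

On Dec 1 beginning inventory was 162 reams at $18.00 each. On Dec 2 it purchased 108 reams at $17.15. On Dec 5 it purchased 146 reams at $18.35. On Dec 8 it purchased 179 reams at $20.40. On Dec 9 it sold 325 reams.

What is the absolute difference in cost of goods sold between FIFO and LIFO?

$553.25

FIFO COGS: 162 @ $18.00 + 108 @ $17.15 + 55 @ $18.35 = $5,777.45
LIFO COGS: 179 @ $20.40 + 146 @ $18.35 = $6,330.70
Difference = |$5,777.45 − $6,330.70| = $553.25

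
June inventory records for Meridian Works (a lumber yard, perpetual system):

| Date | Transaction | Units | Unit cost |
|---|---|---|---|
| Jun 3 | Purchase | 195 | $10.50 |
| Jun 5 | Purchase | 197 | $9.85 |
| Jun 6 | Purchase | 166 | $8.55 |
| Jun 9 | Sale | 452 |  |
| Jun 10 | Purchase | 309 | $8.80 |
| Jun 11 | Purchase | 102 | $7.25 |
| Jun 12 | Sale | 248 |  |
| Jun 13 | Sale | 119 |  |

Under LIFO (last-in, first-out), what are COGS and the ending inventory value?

COGS = $7,365.75; ending inventory = $1,500.20

Jun 9, 452 sold [LIFO — newest first]: 166 @ $8.55 + 197 @ $9.85 + 89 @ $10.50 = $4,294.25
Jun 12, 248 sold [LIFO — newest first]: 102 @ $7.25 + 146 @ $8.80 = $2,024.30
Jun 13, 119 sold [LIFO — newest first]: 119 @ $8.80 = $1,047.20
Total COGS = $4,294.25 + $2,024.30 + $1,047.20 = $7,365.75
Ending inventory: 106 @ $10.50 + 44 @ $8.80 = $1,500.20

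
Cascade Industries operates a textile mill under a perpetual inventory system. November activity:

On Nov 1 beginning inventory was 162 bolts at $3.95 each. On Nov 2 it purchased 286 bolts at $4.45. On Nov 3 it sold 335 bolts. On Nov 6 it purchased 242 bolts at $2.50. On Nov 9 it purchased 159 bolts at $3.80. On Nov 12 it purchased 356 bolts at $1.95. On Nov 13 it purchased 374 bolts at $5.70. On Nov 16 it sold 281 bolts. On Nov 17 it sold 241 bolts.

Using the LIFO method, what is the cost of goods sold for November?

Nov 3, 335 sold [LIFO — newest first]: 286 @ $4.45 + 49 @ $3.95 = $1,466.25
Nov 16, 281 sold [LIFO — newest first]: 281 @ $5.70 = $1,601.70
Nov 17, 241 sold [LIFO — newest first]: 93 @ $5.70 + 148 @ $1.95 = $818.70
Total COGS = $1,466.25 + $1,601.70 + $818.70 = $3,886.65
Ending inventory: 113 @ $3.95 + 242 @ $2.50 + 159 @ $3.80 + 208 @ $1.95 = $2,061.15
Check: goods available $5,947.80 = COGS $3,886.65 + ending $2,061.15

COGS = $3,886.65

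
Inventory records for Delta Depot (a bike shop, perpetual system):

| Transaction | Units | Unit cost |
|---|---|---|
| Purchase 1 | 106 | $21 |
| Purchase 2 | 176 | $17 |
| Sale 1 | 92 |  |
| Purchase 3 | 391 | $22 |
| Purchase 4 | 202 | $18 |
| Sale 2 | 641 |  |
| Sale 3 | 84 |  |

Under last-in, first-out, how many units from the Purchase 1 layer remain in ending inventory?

58

Sale 1 (92) [LIFO — newest first]: 92 @ $17 = $1,564
Sale 2 (641) [LIFO — newest first]: 202 @ $18 + 391 @ $22 + 48 @ $17 = $13,054
Sale 3 (84) [LIFO — newest first]: 36 @ $17 + 48 @ $21 = $1,620
Total COGS = $1,564 + $13,054 + $1,620 = $16,238
Ending inventory: 58 @ $21 = $1,218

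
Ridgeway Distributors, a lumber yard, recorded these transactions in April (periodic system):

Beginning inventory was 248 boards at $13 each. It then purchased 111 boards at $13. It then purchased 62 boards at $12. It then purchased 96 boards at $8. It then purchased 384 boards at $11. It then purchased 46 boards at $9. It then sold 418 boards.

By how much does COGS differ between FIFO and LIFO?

$869

FIFO COGS: 248 @ $13 + 111 @ $13 + 59 @ $12 = $5,375
LIFO COGS: 46 @ $9 + 372 @ $11 = $4,506
Difference = |$5,375 − $4,506| = $869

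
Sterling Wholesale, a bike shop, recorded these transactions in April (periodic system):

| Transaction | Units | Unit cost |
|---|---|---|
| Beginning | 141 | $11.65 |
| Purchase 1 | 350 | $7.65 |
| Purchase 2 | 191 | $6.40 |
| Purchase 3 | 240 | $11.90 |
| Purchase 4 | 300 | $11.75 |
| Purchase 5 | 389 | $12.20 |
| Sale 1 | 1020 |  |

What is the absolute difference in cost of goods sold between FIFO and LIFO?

$2,159.15

FIFO COGS: 141 @ $11.65 + 350 @ $7.65 + 191 @ $6.40 + 240 @ $11.90 + 98 @ $11.75 = $9,550.05
LIFO COGS: 389 @ $12.20 + 300 @ $11.75 + 240 @ $11.90 + 91 @ $6.40 = $11,709.20
Difference = |$9,550.05 − $11,709.20| = $2,159.15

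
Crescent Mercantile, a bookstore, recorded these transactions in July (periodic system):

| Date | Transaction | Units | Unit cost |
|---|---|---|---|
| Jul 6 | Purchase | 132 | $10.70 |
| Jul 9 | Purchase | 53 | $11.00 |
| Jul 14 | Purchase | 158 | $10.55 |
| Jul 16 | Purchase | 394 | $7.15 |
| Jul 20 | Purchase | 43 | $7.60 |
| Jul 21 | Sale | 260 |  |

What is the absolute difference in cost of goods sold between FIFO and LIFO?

$908.30

FIFO COGS: 132 @ $10.70 + 53 @ $11.00 + 75 @ $10.55 = $2,786.65
LIFO COGS: 43 @ $7.60 + 217 @ $7.15 = $1,878.35
Difference = |$2,786.65 − $1,878.35| = $908.30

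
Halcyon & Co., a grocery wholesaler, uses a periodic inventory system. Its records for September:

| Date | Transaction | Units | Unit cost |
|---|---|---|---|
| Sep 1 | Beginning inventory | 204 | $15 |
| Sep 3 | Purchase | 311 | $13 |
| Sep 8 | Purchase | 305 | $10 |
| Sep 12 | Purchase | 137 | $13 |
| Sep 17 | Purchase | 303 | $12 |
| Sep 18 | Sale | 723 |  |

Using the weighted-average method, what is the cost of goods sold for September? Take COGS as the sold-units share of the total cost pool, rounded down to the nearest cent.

Sep 18, sell 723: 723/1260 × $15,570.00 → $8,934.21
Ending inventory (cost pool remaining) = $6,635.79

COGS = $8,934.21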